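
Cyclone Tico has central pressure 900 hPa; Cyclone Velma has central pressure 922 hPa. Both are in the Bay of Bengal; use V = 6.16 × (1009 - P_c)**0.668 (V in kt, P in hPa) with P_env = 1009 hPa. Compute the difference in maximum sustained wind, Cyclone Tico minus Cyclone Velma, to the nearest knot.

Cyclone Tico: ΔP = 109; V ≈ 6.16 × 109^0.668 ≈ 141.44 kt.
Cyclone Velma: ΔP = 87; V ≈ 6.16 × 87^0.668 ≈ 121.67 kt.
Difference ≈ 141.44 − 121.67 = 19.77 → 20 kt.

20 kt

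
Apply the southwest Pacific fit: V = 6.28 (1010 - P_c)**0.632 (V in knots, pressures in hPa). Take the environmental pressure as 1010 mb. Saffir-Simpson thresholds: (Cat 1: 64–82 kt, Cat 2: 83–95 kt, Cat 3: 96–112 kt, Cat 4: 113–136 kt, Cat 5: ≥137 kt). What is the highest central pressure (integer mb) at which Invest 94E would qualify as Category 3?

935 mb

Category 3 begins at V = 96 kt.
Required ΔP = (96/6.28)^(1/0.632) = 15.287^1.582 ≈ 74.80 mb.
P_c ≤ 1010 − 74.80 = 935.20, so the highest integer P_c is 935 mb.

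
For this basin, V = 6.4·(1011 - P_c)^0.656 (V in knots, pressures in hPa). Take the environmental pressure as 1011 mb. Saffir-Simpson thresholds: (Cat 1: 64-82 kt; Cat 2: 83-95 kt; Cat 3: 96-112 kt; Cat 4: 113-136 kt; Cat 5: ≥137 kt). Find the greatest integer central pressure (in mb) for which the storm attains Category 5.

904 mb

Category 5 begins at V = 137 kt.
Required ΔP = (137/6.4)^(1/0.656) = 21.406^1.524 ≈ 106.72 mb.
P_c ≤ 1011 − 106.72 = 904.28, so the highest integer P_c is 904 mb.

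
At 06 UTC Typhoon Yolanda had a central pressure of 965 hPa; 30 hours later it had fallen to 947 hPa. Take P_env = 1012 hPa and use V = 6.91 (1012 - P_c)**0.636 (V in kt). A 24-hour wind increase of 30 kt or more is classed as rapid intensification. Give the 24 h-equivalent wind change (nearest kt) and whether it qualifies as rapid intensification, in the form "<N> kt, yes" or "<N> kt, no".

V₁: ΔP = 47, V ≈ 6.91 × 47^0.636 ≈ 79.97 kt.
V₂: ΔP = 65, V ≈ 6.91 × 65^0.636 ≈ 98.29 kt.
ΔV over 30 h = 18.32 kt → 24 h equivalent = 18.32 × 24/30 ≈ 14.66 kt.
15 kt < 30 kt ⇒ not rapid intensification.

15 kt, no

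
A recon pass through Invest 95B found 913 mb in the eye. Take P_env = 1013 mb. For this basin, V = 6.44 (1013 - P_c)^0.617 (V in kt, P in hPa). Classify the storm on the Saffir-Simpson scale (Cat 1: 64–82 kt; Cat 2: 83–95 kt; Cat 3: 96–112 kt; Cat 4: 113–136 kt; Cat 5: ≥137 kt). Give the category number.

3

ΔP = 1013 − 913 = 100 mb.
V ≈ 6.44 × 100^0.617 = 6.44 × 17.14 ≈ 110 kt.
110 kt falls in the Category 3 band.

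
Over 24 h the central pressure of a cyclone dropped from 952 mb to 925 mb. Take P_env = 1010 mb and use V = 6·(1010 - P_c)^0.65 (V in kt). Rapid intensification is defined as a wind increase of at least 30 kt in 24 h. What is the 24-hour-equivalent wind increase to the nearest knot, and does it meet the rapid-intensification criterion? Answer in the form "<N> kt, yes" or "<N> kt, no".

24 kt, no

V₁: ΔP = 58, V ≈ 6 × 58^0.65 ≈ 84.02 kt.
V₂: ΔP = 85, V ≈ 6 × 85^0.65 ≈ 107.71 kt.
ΔV over 24 h = 23.69 kt → 24 h equivalent = 23.69 × 24/24 ≈ 23.69 kt.
24 kt < 30 kt ⇒ not rapid intensification.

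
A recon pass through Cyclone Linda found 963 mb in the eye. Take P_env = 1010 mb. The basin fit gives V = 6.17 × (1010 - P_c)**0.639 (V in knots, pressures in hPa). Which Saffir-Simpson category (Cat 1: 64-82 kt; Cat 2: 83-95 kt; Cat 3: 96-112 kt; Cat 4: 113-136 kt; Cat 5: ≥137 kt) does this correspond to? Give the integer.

ΔP = 1010 − 963 = 47 mb.
V ≈ 6.17 × 47^0.639 = 6.17 × 11.71 ≈ 72 kt.
72 kt falls in the Category 1 band.

1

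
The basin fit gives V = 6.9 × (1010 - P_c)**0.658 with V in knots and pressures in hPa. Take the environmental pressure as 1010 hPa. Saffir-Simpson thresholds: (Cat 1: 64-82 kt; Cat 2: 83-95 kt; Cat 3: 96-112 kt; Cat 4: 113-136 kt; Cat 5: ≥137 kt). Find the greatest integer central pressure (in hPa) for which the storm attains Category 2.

966 hPa

Category 2 begins at V = 83 kt.
Required ΔP = (83/6.9)^(1/0.658) = 12.029^1.520 ≈ 43.82 hPa.
P_c ≤ 1010 − 43.82 = 966.18, so the highest integer P_c is 966 hPa.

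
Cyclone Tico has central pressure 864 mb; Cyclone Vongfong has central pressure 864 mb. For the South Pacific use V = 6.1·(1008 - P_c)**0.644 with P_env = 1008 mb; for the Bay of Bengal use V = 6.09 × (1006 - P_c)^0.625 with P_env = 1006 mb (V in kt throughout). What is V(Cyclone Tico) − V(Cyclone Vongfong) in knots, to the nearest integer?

Cyclone Tico: ΔP = 144; V ≈ 6.1 × 144^0.644 ≈ 149.73 kt.
Cyclone Vongfong: ΔP = 142; V ≈ 6.09 × 142^0.625 ≈ 134.83 kt.
Difference ≈ 149.73 − 134.83 = 14.90 → 15 kt.

15 kt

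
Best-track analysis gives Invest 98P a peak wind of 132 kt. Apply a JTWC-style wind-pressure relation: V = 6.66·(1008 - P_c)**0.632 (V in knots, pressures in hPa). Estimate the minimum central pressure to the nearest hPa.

895 hPa

ΔP = (V / 6.66)^(1/0.632) = (132/6.66)^1.582.
132/6.66 = 19.820; 19.820^1.582 ≈ 112.82 hPa.
P_c = 1008 − 112.82 = 895.18 ≈ 895 hPa.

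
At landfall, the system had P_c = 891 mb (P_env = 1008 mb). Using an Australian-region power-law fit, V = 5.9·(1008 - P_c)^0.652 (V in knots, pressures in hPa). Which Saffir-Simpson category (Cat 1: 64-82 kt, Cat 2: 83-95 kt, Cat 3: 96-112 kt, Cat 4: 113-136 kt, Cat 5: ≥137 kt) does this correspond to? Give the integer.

4

ΔP = 1008 − 891 = 117 mb.
V ≈ 5.9 × 117^0.652 = 5.9 × 22.31 ≈ 132 kt.
132 kt falls in the Category 4 band.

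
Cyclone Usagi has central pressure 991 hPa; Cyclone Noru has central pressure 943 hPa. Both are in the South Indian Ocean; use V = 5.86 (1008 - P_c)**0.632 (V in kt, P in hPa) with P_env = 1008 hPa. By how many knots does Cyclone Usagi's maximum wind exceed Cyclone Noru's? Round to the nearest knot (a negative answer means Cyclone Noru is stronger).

-47 kt

Cyclone Usagi: ΔP = 17; V ≈ 5.86 × 17^0.632 ≈ 35.12 kt.
Cyclone Noru: ΔP = 65; V ≈ 5.86 × 65^0.632 ≈ 81.97 kt.
Difference ≈ 35.12 − 81.97 = -46.85 → -47 kt.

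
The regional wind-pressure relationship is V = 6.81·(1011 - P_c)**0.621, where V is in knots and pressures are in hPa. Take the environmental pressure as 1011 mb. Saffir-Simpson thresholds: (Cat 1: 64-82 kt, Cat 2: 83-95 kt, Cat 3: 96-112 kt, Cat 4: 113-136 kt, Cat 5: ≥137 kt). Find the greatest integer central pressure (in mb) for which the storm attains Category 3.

Category 3 begins at V = 96 kt.
Required ΔP = (96/6.81)^(1/0.621) = 14.097^1.610 ≈ 70.87 mb.
P_c ≤ 1011 − 70.87 = 940.13, so the highest integer P_c is 940 mb.

940 mb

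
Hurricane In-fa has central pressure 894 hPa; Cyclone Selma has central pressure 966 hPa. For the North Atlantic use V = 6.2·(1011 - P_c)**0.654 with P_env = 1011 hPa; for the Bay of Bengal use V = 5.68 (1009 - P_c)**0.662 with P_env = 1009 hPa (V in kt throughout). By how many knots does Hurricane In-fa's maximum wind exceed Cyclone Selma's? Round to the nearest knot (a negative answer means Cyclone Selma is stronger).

Hurricane In-fa: ΔP = 117; V ≈ 6.2 × 117^0.654 ≈ 139.63 kt.
Cyclone Selma: ΔP = 43; V ≈ 5.68 × 43^0.662 ≈ 68.50 kt.
Difference ≈ 139.63 − 68.50 = 71.13 → 71 kt.

71 kt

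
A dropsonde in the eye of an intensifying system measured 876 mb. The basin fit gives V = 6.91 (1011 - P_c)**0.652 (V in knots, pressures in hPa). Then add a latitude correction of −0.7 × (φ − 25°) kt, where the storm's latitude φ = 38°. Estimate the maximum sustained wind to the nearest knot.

ΔP = 1011 − 876 = 135 mb.
135^0.652 ≈ 24.489.
V ≈ 6.91 × 24.489 ≈ 169.2 kt.
Latitude correction: −0.7 × (38 − 25) = -9.1 kt.
Corrected V ≈ 160.1 kt → 160 kt.

160 kt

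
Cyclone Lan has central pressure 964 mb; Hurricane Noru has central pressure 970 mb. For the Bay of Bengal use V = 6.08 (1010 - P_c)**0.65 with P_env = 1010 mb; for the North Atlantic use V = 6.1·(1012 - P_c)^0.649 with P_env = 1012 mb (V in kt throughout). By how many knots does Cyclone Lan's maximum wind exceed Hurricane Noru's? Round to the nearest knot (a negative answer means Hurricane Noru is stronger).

Cyclone Lan: ΔP = 46; V ≈ 6.08 × 46^0.65 ≈ 73.23 kt.
Hurricane Noru: ΔP = 42; V ≈ 6.1 × 42^0.649 ≈ 69.00 kt.
Difference ≈ 73.23 − 69.00 = 4.23 → 4 kt.

4 kt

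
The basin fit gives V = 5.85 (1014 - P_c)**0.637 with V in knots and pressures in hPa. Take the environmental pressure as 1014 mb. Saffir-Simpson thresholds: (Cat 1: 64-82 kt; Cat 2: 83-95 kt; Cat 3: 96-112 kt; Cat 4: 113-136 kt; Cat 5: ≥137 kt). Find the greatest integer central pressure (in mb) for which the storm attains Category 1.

971 mb

Category 1 begins at V = 64 kt.
Required ΔP = (64/5.85)^(1/0.637) = 10.940^1.570 ≈ 42.77 mb.
P_c ≤ 1014 − 42.77 = 971.23, so the highest integer P_c is 971 mb.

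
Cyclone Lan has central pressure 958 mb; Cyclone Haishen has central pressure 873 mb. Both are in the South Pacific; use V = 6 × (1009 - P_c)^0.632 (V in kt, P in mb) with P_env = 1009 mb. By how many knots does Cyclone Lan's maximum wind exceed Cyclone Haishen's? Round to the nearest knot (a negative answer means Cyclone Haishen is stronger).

Cyclone Lan: ΔP = 51; V ≈ 6 × 51^0.632 ≈ 72.00 kt.
Cyclone Haishen: ΔP = 136; V ≈ 6 × 136^0.632 ≈ 133.83 kt.
Difference ≈ 72.00 − 133.83 = -61.83 → -62 kt.

-62 kt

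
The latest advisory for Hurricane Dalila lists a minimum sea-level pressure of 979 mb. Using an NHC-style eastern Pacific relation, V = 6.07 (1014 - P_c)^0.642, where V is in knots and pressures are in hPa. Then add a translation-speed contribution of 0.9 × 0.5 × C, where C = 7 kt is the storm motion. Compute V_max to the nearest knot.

63 kt

ΔP = 1014 − 979 = 35 mb.
35^0.642 ≈ 9.801.
V ≈ 6.07 × 9.801 ≈ 59.5 kt.
Translation term: 0.9 × 0.5 × 7 = 3.15 kt.
Corrected V ≈ 62.65 kt → 63 kt.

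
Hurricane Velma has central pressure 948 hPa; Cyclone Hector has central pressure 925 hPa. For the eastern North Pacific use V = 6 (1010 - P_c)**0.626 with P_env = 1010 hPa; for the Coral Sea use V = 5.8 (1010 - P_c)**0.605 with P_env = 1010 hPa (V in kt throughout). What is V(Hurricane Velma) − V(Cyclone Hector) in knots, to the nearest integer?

-6 kt

Hurricane Velma: ΔP = 62; V ≈ 6 × 62^0.626 ≈ 79.47 kt.
Cyclone Hector: ΔP = 85; V ≈ 5.8 × 85^0.605 ≈ 85.26 kt.
Difference ≈ 79.47 − 85.26 = -5.79 → -6 kt.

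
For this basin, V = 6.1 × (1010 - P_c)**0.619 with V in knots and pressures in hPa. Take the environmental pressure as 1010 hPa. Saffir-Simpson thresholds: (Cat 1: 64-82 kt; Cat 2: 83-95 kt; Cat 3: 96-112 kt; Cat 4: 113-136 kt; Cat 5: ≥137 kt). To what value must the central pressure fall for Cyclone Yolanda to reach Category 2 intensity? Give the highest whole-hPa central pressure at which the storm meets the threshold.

Category 2 begins at V = 83 kt.
Required ΔP = (83/6.1)^(1/0.619) = 13.607^1.616 ≈ 67.85 hPa.
P_c ≤ 1010 − 67.85 = 942.15, so the highest integer P_c is 942 hPa.

942 hPa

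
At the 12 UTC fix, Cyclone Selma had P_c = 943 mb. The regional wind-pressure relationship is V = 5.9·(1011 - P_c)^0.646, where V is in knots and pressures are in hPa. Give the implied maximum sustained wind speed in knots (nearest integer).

90 kt

ΔP = 1011 − 943 = 68 mb.
68^0.646 ≈ 15.269.
V ≈ 5.9 × 15.269 ≈ 90.1 kt.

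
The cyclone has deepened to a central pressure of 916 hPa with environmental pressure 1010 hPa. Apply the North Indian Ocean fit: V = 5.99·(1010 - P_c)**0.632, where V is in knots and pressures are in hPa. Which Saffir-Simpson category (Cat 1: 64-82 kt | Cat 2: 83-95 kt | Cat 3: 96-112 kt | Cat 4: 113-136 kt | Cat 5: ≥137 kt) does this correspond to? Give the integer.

3

ΔP = 1010 − 916 = 94 hPa.
V ≈ 5.99 × 94^0.632 = 5.99 × 17.66 ≈ 106 kt.
106 kt falls in the Category 3 band.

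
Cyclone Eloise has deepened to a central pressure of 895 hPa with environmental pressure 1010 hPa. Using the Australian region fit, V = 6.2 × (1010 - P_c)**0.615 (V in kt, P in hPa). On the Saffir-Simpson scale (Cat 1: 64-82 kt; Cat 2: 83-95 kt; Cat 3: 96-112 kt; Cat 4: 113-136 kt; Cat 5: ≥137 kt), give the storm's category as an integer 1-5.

4

ΔP = 1010 − 895 = 115 hPa.
V ≈ 6.2 × 115^0.615 = 6.2 × 18.51 ≈ 115 kt.
115 kt falls in the Category 4 band.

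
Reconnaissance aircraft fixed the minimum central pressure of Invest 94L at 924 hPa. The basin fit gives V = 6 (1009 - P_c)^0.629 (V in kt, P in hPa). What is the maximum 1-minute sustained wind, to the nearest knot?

ΔP = 1009 − 924 = 85 hPa.
85^0.629 ≈ 16.353.
V ≈ 6 × 16.353 ≈ 98.1 kt.

98 kt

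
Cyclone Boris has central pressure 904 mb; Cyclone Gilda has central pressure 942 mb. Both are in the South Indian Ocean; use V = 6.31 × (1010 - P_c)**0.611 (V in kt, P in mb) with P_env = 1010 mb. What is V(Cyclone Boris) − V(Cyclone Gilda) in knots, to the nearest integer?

26 kt

Cyclone Boris: ΔP = 106; V ≈ 6.31 × 106^0.611 ≈ 109.02 kt.
Cyclone Gilda: ΔP = 68; V ≈ 6.31 × 68^0.611 ≈ 83.12 kt.
Difference ≈ 109.02 − 83.12 = 25.90 → 26 kt.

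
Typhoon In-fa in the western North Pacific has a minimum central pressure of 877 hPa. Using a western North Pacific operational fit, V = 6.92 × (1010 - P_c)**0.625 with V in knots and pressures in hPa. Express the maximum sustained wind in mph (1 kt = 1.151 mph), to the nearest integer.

169 mph

ΔP = 1010 − 877 = 133 hPa.
V ≈ 6.92 × 133^0.625 = 6.92 × 21.252 ≈ 147.066 kt.
147.066 × 1.151 ≈ 169.27 mph → 169 mph.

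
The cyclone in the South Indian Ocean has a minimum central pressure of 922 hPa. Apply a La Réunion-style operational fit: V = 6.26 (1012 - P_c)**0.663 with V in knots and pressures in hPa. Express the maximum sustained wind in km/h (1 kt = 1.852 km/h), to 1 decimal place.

229.0 km/h

ΔP = 1012 − 922 = 90 hPa.
V ≈ 6.26 × 90^0.663 = 6.26 × 19.754 ≈ 123.662 kt.
123.662 × 1.852 ≈ 229.02 km/h → 229.0 km/h.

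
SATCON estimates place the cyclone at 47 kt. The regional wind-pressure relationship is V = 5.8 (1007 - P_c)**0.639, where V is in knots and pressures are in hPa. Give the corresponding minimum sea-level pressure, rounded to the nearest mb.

ΔP = (V / 5.8)^(1/0.639) = (47/5.8)^1.565.
47/5.8 = 8.103; 8.103^1.565 ≈ 26.43 mb.
P_c = 1007 − 26.43 = 980.57 ≈ 981 mb.

981 mb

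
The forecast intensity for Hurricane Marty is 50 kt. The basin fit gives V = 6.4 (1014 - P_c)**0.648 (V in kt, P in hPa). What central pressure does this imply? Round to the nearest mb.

990 mb

ΔP = (V / 6.4)^(1/0.648) = (50/6.4)^1.543.
50/6.4 = 7.812; 7.812^1.543 ≈ 23.87 mb.
P_c = 1014 − 23.87 = 990.13 ≈ 990 mb.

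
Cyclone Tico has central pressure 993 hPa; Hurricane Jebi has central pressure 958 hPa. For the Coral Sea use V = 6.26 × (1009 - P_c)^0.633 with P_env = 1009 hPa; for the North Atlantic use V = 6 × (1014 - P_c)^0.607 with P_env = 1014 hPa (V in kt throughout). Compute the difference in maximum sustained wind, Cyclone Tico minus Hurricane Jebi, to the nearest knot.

Cyclone Tico: ΔP = 16; V ≈ 6.26 × 16^0.633 ≈ 36.21 kt.
Hurricane Jebi: ΔP = 56; V ≈ 6 × 56^0.607 ≈ 69.07 kt.
Difference ≈ 36.21 − 69.07 = -32.86 → -33 kt.

-33 kt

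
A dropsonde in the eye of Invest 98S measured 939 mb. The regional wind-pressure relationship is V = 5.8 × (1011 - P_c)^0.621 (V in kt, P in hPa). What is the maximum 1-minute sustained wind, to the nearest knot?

83 kt

ΔP = 1011 − 939 = 72 mb.
72^0.621 ≈ 14.237.
V ≈ 5.8 × 14.237 ≈ 82.6 kt.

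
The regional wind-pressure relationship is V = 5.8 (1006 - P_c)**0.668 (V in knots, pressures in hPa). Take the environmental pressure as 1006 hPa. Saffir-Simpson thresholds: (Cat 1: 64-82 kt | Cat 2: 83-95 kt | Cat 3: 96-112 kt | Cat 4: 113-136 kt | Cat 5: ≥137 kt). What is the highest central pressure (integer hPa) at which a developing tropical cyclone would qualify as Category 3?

Category 3 begins at V = 96 kt.
Required ΔP = (96/5.8)^(1/0.668) = 16.552^1.497 ≈ 66.78 hPa.
P_c ≤ 1006 − 66.78 = 939.22, so the highest integer P_c is 939 hPa.

939 hPa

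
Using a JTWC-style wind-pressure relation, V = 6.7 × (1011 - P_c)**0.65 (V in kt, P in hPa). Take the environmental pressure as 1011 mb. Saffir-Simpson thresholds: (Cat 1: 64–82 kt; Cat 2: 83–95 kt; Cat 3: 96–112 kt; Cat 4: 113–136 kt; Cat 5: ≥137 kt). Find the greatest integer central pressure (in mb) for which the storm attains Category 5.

907 mb

Category 5 begins at V = 137 kt.
Required ΔP = (137/6.7)^(1/0.65) = 20.448^1.538 ≈ 103.84 mb.
P_c ≤ 1011 − 103.84 = 907.16, so the highest integer P_c is 907 mb.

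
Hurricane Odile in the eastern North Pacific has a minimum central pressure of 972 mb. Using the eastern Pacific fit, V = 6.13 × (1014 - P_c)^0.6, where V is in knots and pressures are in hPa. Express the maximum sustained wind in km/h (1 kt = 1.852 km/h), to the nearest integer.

ΔP = 1014 − 972 = 42 mb.
V ≈ 6.13 × 42^0.6 = 6.13 × 9.418 ≈ 57.731 kt.
57.731 × 1.852 ≈ 106.92 km/h → 107 km/h.

107 km/h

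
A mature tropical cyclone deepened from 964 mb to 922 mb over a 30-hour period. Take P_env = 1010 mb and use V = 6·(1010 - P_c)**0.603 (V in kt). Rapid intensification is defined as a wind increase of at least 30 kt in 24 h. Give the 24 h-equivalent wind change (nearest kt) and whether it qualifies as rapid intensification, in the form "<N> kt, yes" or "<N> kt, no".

V₁: ΔP = 46, V ≈ 6 × 46^0.603 ≈ 60.37 kt.
V₂: ΔP = 88, V ≈ 6 × 88^0.603 ≈ 89.26 kt.
ΔV over 30 h = 28.89 kt → 24 h equivalent = 28.89 × 24/30 ≈ 23.11 kt.
23 kt < 30 kt ⇒ not rapid intensification.

23 kt, no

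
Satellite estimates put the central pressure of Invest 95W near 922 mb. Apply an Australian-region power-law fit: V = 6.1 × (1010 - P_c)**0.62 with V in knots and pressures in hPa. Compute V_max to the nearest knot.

98 kt

ΔP = 1010 − 922 = 88 mb.
88^0.62 ≈ 16.054.
V ≈ 6.1 × 16.054 ≈ 97.9 kt.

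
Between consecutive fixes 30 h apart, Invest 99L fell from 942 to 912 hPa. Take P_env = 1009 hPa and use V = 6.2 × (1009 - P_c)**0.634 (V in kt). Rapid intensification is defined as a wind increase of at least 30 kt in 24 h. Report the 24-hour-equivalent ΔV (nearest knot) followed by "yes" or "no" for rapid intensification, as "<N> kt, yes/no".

V₁: ΔP = 67, V ≈ 6.2 × 67^0.634 ≈ 89.15 kt.
V₂: ΔP = 97, V ≈ 6.2 × 97^0.634 ≈ 112.72 kt.
ΔV over 30 h = 23.57 kt → 24 h equivalent = 23.57 × 24/30 ≈ 18.86 kt.
19 kt < 30 kt ⇒ not rapid intensification.

19 kt, no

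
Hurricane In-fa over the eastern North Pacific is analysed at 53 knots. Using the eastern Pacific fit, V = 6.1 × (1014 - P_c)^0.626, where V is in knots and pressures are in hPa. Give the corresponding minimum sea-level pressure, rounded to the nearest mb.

ΔP = (V / 6.1)^(1/0.626) = (53/6.1)^1.597.
53/6.1 = 8.689; 8.689^1.597 ≈ 31.62 mb.
P_c = 1014 − 31.62 = 982.38 ≈ 982 mb.

982 mb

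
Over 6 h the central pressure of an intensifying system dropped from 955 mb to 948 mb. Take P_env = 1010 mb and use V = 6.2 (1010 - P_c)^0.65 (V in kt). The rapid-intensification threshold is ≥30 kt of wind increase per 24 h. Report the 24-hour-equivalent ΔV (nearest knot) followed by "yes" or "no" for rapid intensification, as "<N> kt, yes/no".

27 kt, no

V₁: ΔP = 55, V ≈ 6.2 × 55^0.65 ≈ 83.87 kt.
V₂: ΔP = 62, V ≈ 6.2 × 62^0.65 ≈ 90.67 kt.
ΔV over 6 h = 6.80 kt → 24 h equivalent = 6.80 × 24/6 ≈ 27.20 kt.
27 kt < 30 kt ⇒ not rapid intensification.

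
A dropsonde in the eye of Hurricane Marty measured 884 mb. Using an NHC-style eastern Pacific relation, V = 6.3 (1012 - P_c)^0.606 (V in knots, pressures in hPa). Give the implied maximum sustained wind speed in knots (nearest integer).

ΔP = 1012 − 884 = 128 mb.
128^0.606 ≈ 18.922.
V ≈ 6.3 × 18.922 ≈ 119.2 kt.

119 kt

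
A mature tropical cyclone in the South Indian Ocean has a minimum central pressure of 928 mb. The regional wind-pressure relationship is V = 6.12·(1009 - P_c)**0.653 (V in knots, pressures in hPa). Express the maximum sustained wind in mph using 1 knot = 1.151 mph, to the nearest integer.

ΔP = 1009 − 928 = 81 mb.
V ≈ 6.12 × 81^0.653 = 6.12 × 17.630 ≈ 107.893 kt.
107.893 × 1.151 ≈ 124.18 mph → 124 mph.

124 mph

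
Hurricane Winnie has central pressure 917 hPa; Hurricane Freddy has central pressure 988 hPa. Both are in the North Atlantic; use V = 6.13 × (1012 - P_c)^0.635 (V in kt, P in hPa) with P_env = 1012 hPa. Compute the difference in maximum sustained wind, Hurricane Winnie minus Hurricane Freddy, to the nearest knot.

Hurricane Winnie: ΔP = 95; V ≈ 6.13 × 95^0.635 ≈ 110.49 kt.
Hurricane Freddy: ΔP = 24; V ≈ 6.13 × 24^0.635 ≈ 46.12 kt.
Difference ≈ 110.49 − 46.12 = 64.37 → 64 kt.

64 kt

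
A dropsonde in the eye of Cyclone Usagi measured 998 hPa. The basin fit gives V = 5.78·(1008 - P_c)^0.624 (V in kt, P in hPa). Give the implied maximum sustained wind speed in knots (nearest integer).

ΔP = 1008 − 998 = 10 hPa.
10^0.624 ≈ 4.207.
V ≈ 5.78 × 4.207 ≈ 24.3 kt.

24 kt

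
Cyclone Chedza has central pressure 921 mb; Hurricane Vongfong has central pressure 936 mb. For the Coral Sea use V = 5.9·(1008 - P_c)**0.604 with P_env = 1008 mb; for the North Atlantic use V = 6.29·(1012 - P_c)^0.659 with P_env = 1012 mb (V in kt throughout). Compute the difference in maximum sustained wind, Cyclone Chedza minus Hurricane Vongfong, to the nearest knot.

Cyclone Chedza: ΔP = 87; V ≈ 5.9 × 87^0.604 ≈ 87.56 kt.
Hurricane Vongfong: ΔP = 76; V ≈ 6.29 × 76^0.659 ≈ 109.17 kt.
Difference ≈ 87.56 − 109.17 = -21.61 → -22 kt.

-22 kt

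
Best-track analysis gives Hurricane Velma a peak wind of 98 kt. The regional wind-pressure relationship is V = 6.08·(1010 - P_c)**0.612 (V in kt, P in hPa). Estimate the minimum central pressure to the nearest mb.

916 mb

ΔP = (V / 6.08)^(1/0.612) = (98/6.08)^1.634.
98/6.08 = 16.118; 16.118^1.634 ≈ 93.92 mb.
P_c = 1010 − 93.92 = 916.08 ≈ 916 mb.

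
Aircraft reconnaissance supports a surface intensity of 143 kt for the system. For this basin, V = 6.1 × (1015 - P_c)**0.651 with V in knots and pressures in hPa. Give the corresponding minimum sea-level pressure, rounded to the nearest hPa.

ΔP = (V / 6.1)^(1/0.651) = (143/6.1)^1.536.
143/6.1 = 23.443; 23.443^1.536 ≈ 127.19 hPa.
P_c = 1015 − 127.19 = 887.81 ≈ 888 hPa.

888 hPa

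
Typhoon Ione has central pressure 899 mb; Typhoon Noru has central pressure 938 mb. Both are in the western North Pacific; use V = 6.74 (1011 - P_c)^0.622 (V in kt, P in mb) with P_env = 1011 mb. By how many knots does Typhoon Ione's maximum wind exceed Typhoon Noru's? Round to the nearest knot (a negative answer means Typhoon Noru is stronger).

Typhoon Ione: ΔP = 112; V ≈ 6.74 × 112^0.622 ≈ 126.85 kt.
Typhoon Noru: ΔP = 73; V ≈ 6.74 × 73^0.622 ≈ 97.20 kt.
Difference ≈ 126.85 − 97.20 = 29.65 → 30 kt.

30 kt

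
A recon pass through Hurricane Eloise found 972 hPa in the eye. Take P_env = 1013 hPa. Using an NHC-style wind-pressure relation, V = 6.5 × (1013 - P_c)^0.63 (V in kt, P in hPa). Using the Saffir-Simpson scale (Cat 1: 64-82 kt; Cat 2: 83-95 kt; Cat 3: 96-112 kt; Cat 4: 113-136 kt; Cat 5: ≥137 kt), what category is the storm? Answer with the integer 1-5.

ΔP = 1013 − 972 = 41 hPa.
V ≈ 6.5 × 41^0.63 = 6.5 × 10.38 ≈ 67 kt.
67 kt falls in the Category 1 band.

1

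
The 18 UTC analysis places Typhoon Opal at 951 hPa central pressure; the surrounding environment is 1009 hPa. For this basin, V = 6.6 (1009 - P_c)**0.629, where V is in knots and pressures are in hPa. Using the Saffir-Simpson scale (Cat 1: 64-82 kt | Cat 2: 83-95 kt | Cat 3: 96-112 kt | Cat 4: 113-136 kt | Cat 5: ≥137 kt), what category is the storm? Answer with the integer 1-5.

ΔP = 1009 − 951 = 58 hPa.
V ≈ 6.6 × 58^0.629 = 6.6 × 12.86 ≈ 85 kt.
85 kt falls in the Category 2 band.

2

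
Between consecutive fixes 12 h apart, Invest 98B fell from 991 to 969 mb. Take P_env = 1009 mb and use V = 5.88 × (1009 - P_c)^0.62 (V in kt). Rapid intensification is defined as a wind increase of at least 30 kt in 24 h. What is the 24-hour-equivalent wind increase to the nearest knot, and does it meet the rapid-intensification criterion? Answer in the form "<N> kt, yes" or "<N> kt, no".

V₁: ΔP = 18, V ≈ 5.88 × 18^0.62 ≈ 35.29 kt.
V₂: ΔP = 40, V ≈ 5.88 × 40^0.62 ≈ 57.90 kt.
ΔV over 12 h = 22.61 kt → 24 h equivalent = 22.61 × 24/12 ≈ 45.22 kt.
45 kt ≥ 30 kt ⇒ rapid intensification.

45 kt, yes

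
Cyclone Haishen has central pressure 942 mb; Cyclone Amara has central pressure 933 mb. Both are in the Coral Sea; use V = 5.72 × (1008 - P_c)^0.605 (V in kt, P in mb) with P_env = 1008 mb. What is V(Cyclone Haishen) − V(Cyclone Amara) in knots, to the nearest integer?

Cyclone Haishen: ΔP = 66; V ≈ 5.72 × 66^0.605 ≈ 72.15 kt.
Cyclone Amara: ΔP = 75; V ≈ 5.72 × 75^0.605 ≈ 77.95 kt.
Difference ≈ 72.15 − 77.95 = -5.80 → -6 kt.

-6 kt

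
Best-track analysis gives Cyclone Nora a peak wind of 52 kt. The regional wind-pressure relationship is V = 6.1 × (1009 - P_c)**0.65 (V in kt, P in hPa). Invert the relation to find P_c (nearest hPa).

ΔP = (V / 6.1)^(1/0.65) = (52/6.1)^1.538.
52/6.1 = 8.525; 8.525^1.538 ≈ 27.03 hPa.
P_c = 1009 − 27.03 = 981.97 ≈ 982 hPa.

982 hPa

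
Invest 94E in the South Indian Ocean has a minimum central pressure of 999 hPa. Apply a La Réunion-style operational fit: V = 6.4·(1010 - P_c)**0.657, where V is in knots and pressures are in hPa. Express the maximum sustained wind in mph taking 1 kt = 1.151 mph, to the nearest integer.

36 mph

ΔP = 1010 − 999 = 11 hPa.
V ≈ 6.4 × 11^0.657 = 6.4 × 4.833 ≈ 30.930 kt.
30.930 × 1.151 ≈ 35.60 mph → 36 mph.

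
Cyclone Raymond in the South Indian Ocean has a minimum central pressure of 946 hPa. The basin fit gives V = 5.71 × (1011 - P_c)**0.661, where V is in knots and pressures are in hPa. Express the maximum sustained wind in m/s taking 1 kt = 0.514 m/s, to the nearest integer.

46 m/s

ΔP = 1011 − 946 = 65 hPa.
V ≈ 5.71 × 65^0.661 = 5.71 × 15.788 ≈ 90.151 kt.
90.151 × 0.514 ≈ 46.34 m/s → 46 m/s.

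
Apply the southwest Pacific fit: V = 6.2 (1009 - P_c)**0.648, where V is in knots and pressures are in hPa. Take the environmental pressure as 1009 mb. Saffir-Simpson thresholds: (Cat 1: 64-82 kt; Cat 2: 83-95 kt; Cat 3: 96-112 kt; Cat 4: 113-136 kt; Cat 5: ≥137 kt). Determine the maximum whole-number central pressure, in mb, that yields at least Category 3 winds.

Category 3 begins at V = 96 kt.
Required ΔP = (96/6.2)^(1/0.648) = 15.484^1.543 ≈ 68.59 mb.
P_c ≤ 1009 − 68.59 = 940.41, so the highest integer P_c is 940 mb.

940 mb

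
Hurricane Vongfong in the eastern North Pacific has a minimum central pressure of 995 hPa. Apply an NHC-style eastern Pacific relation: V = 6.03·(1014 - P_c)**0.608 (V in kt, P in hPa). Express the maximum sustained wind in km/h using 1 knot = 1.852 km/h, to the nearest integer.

67 km/h

ΔP = 1014 − 995 = 19 hPa.
V ≈ 6.03 × 19^0.608 = 6.03 × 5.991 ≈ 36.124 kt.
36.124 × 1.852 ≈ 66.90 km/h → 67 km/h.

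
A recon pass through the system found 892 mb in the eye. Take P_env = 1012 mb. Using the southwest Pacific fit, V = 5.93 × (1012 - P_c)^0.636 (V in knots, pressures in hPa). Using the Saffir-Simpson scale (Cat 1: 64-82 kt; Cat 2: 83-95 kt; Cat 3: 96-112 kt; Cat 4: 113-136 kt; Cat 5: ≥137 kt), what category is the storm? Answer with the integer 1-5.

ΔP = 1012 − 892 = 120 mb.
V ≈ 5.93 × 120^0.636 = 5.93 × 21.01 ≈ 125 kt.
125 kt falls in the Category 4 band.

4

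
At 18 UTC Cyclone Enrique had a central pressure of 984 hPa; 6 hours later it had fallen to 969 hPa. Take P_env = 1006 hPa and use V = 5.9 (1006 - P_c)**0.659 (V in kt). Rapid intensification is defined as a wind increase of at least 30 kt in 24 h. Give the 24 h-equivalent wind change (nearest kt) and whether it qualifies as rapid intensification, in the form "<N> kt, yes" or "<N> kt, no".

V₁: ΔP = 22, V ≈ 5.9 × 22^0.659 ≈ 45.24 kt.
V₂: ΔP = 37, V ≈ 5.9 × 37^0.659 ≈ 63.72 kt.
ΔV over 6 h = 18.48 kt → 24 h equivalent = 18.48 × 24/6 ≈ 73.92 kt.
74 kt ≥ 30 kt ⇒ rapid intensification.

74 kt, yes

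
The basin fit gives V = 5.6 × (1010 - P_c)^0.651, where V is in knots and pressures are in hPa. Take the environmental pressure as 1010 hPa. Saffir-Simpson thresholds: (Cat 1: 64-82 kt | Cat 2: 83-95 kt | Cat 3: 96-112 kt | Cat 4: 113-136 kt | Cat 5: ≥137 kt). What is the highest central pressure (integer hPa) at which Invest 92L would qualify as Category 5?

874 hPa

Category 5 begins at V = 137 kt.
Required ΔP = (137/5.6)^(1/0.651) = 24.464^1.536 ≈ 135.81 hPa.
P_c ≤ 1010 − 135.81 = 874.19, so the highest integer P_c is 874 hPa.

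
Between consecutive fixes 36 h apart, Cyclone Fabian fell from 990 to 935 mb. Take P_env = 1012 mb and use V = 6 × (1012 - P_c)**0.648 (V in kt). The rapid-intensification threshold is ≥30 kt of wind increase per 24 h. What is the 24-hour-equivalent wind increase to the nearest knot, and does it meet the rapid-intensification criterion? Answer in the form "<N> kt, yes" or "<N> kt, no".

V₁: ΔP = 22, V ≈ 6 × 22^0.648 ≈ 44.47 kt.
V₂: ΔP = 77, V ≈ 6 × 77^0.648 ≈ 100.14 kt.
ΔV over 36 h = 55.67 kt → 24 h equivalent = 55.67 × 24/36 ≈ 37.11 kt.
37 kt ≥ 30 kt ⇒ rapid intensification.

37 kt, yes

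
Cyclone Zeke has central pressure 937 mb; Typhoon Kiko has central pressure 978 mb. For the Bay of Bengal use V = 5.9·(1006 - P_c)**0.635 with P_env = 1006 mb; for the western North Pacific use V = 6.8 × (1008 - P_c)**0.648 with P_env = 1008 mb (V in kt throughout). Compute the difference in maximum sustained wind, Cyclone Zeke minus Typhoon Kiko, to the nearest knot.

Cyclone Zeke: ΔP = 69; V ≈ 5.9 × 69^0.635 ≈ 86.80 kt.
Typhoon Kiko: ΔP = 30; V ≈ 6.8 × 30^0.648 ≈ 61.61 kt.
Difference ≈ 86.80 − 61.61 = 25.19 → 25 kt.

25 kt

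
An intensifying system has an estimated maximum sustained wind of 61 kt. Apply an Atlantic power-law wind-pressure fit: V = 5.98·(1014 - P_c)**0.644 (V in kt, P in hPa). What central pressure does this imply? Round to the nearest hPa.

ΔP = (V / 5.98)^(1/0.644) = (61/5.98)^1.553.
61/5.98 = 10.201; 10.201^1.553 ≈ 36.83 hPa.
P_c = 1014 − 36.83 = 977.17 ≈ 977 hPa.

977 hPa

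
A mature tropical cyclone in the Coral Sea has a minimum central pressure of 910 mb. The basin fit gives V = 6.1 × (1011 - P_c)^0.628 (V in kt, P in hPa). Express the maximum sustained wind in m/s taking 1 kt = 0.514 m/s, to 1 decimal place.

56.9 m/s

ΔP = 1011 − 910 = 101 mb.
V ≈ 6.1 × 101^0.628 = 6.1 × 18.143 ≈ 110.674 kt.
110.674 × 0.514 ≈ 56.89 m/s → 56.9 m/s.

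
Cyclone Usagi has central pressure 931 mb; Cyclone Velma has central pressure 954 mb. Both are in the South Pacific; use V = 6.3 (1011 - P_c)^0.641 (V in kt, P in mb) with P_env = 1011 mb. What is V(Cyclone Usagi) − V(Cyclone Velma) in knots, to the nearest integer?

20 kt

Cyclone Usagi: ΔP = 80; V ≈ 6.3 × 80^0.641 ≈ 104.53 kt.
Cyclone Velma: ΔP = 57; V ≈ 6.3 × 57^0.641 ≈ 84.11 kt.
Difference ≈ 104.53 − 84.11 = 20.42 → 20 kt.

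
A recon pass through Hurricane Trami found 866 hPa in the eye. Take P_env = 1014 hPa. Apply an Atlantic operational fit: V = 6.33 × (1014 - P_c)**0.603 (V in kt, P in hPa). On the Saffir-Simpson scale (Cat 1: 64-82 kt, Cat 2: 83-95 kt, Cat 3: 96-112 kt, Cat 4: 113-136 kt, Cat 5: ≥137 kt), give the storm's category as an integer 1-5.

4

ΔP = 1014 − 866 = 148 hPa.
V ≈ 6.33 × 148^0.603 = 6.33 × 20.35 ≈ 129 kt.
129 kt falls in the Category 4 band.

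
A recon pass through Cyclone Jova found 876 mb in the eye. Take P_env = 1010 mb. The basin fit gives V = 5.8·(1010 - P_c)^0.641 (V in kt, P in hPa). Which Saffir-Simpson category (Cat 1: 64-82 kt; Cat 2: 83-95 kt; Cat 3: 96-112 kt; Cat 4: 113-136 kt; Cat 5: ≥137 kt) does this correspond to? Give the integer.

ΔP = 1010 − 876 = 134 mb.
V ≈ 5.8 × 134^0.641 = 5.8 × 23.09 ≈ 134 kt.
134 kt falls in the Category 4 band.

4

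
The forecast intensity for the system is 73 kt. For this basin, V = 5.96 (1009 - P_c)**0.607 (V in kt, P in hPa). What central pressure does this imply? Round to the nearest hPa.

947 hPa

ΔP = (V / 5.96)^(1/0.607) = (73/5.96)^1.647.
73/5.96 = 12.248; 12.248^1.647 ≈ 62.02 hPa.
P_c = 1009 − 62.02 = 946.98 ≈ 947 hPa.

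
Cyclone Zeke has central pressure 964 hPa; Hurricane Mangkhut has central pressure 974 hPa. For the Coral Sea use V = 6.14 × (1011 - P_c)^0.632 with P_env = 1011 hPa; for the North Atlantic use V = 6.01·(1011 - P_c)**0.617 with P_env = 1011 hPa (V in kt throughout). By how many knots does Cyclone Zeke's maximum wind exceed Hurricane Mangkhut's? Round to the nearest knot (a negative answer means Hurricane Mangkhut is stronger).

Cyclone Zeke: ΔP = 47; V ≈ 6.14 × 47^0.632 ≈ 69.97 kt.
Hurricane Mangkhut: ΔP = 37; V ≈ 6.01 × 37^0.617 ≈ 55.78 kt.
Difference ≈ 69.97 − 55.78 = 14.19 → 14 kt.

14 kt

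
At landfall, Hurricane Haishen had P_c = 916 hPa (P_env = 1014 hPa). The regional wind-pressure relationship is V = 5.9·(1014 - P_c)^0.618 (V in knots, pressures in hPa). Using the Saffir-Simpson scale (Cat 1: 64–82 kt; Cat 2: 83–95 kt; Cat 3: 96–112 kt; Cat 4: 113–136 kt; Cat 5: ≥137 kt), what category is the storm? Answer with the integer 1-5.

3

ΔP = 1014 − 916 = 98 hPa.
V ≈ 5.9 × 98^0.618 = 5.9 × 17.01 ≈ 100 kt.
100 kt falls in the Category 3 band.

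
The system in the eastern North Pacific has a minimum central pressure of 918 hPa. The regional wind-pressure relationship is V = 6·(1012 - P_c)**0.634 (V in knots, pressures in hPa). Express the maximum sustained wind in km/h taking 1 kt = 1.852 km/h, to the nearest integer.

ΔP = 1012 − 918 = 94 hPa.
V ≈ 6 × 94^0.634 = 6 × 17.822 ≈ 106.934 kt.
106.934 × 1.852 ≈ 198.04 km/h → 198 km/h.

198 km/h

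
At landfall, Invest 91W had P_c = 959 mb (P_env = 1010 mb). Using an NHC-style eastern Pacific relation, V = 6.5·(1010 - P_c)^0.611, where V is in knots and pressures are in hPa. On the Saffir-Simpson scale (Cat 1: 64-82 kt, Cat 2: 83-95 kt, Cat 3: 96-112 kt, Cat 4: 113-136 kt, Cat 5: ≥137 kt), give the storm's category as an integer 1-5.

ΔP = 1010 − 959 = 51 mb.
V ≈ 6.5 × 51^0.611 = 6.5 × 11.05 ≈ 72 kt.
72 kt falls in the Category 1 band.

1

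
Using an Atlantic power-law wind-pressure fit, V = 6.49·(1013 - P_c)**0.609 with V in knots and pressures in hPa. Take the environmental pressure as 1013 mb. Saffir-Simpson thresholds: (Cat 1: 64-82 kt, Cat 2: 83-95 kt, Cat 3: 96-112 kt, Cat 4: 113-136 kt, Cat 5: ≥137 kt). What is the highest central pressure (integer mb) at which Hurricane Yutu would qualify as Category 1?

970 mb

Category 1 begins at V = 64 kt.
Required ΔP = (64/6.49)^(1/0.609) = 9.861^1.642 ≈ 42.86 mb.
P_c ≤ 1013 − 42.86 = 970.14, so the highest integer P_c is 970 mb.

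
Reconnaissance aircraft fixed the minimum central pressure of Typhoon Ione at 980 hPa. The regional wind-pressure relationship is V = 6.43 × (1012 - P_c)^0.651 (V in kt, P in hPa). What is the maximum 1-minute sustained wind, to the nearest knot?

ΔP = 1012 − 980 = 32 hPa.
32^0.651 ≈ 9.547.
V ≈ 6.43 × 9.547 ≈ 61.4 kt.

61 kt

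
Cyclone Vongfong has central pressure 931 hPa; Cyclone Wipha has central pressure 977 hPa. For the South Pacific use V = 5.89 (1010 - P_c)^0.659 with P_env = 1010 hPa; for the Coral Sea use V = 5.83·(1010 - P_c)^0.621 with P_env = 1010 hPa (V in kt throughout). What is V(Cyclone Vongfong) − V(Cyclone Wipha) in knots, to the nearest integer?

Cyclone Vongfong: ΔP = 79; V ≈ 5.89 × 79^0.659 ≈ 104.87 kt.
Cyclone Wipha: ΔP = 33; V ≈ 5.83 × 33^0.621 ≈ 51.13 kt.
Difference ≈ 104.87 − 51.13 = 53.74 → 54 kt.

54 kt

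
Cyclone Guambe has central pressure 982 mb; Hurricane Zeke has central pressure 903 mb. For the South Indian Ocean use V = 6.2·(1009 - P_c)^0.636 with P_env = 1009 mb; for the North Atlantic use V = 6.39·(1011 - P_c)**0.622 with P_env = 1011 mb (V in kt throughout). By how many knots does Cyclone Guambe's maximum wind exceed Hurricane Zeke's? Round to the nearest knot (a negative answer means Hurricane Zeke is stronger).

Cyclone Guambe: ΔP = 27; V ≈ 6.2 × 27^0.636 ≈ 50.44 kt.
Hurricane Zeke: ΔP = 108; V ≈ 6.39 × 108^0.622 ≈ 117.57 kt.
Difference ≈ 50.44 − 117.57 = -67.13 → -67 kt.

-67 kt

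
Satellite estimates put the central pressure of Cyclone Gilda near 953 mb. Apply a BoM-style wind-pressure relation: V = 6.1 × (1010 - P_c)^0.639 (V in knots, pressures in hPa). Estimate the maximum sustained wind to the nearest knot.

ΔP = 1010 − 953 = 57 mb.
57^0.639 ≈ 13.244.
V ≈ 6.1 × 13.244 ≈ 80.8 kt.

81 kt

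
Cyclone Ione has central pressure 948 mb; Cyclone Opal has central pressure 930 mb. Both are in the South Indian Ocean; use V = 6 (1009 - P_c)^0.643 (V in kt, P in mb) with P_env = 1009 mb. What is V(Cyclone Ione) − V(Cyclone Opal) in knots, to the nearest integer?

Cyclone Ione: ΔP = 61; V ≈ 6 × 61^0.643 ≈ 84.36 kt.
Cyclone Opal: ΔP = 79; V ≈ 6 × 79^0.643 ≈ 99.62 kt.
Difference ≈ 84.36 − 99.62 = -15.26 → -15 kt.

-15 kt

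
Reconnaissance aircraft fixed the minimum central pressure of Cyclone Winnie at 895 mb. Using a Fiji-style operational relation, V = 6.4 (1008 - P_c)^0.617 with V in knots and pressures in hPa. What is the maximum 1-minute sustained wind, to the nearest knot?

118 kt

ΔP = 1008 − 895 = 113 mb.
113^0.617 ≈ 18.482.
V ≈ 6.4 × 18.482 ≈ 118.3 kt.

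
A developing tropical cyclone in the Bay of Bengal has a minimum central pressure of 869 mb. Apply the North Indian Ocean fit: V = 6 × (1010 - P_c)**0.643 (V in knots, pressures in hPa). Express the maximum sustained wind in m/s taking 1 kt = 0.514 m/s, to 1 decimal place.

ΔP = 1010 − 869 = 141 mb.
V ≈ 6 × 141^0.643 = 6 × 24.096 ≈ 144.577 kt.
144.577 × 0.514 ≈ 74.31 m/s → 74.3 m/s.

74.3 m/s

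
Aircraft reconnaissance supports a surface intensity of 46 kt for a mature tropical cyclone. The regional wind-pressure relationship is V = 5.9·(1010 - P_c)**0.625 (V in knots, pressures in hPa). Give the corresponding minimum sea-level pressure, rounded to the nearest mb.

ΔP = (V / 5.9)^(1/0.625) = (46/5.9)^1.600.
46/5.9 = 7.797; 7.797^1.600 ≈ 26.73 mb.
P_c = 1010 − 26.73 = 983.27 ≈ 983 mb.

983 mb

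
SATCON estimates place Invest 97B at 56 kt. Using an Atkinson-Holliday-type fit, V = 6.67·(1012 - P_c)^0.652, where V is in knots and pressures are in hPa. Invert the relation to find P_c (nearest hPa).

ΔP = (V / 6.67)^(1/0.652) = (56/6.67)^1.534.
56/6.67 = 8.396; 8.396^1.534 ≈ 26.14 hPa.
P_c = 1012 − 26.14 = 985.86 ≈ 986 hPa.

986 hPa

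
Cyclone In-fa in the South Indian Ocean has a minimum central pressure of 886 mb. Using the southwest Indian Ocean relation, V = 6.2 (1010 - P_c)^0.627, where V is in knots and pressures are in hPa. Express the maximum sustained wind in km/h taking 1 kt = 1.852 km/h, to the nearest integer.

236 km/h

ΔP = 1010 − 886 = 124 mb.
V ≈ 6.2 × 124^0.627 = 6.2 × 20.539 ≈ 127.341 kt.
127.341 × 1.852 ≈ 235.83 km/h → 236 km/h.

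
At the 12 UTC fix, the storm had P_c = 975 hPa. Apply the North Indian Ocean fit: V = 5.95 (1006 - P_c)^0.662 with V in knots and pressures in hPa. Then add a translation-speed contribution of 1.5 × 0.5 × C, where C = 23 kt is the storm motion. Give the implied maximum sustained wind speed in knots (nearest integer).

ΔP = 1006 − 975 = 31 hPa.
31^0.662 ≈ 9.711.
V ≈ 5.95 × 9.711 ≈ 57.8 kt.
Translation term: 1.5 × 0.5 × 23 = 17.25 kt.
Corrected V ≈ 75.05 kt → 75 kt.

75 kt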